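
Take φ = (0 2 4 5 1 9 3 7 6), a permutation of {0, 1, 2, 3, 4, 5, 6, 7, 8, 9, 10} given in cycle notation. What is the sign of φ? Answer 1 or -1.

The cycle lengths are 9, 1, 1.
A cycle is odd iff its length is even; φ has 0 even-length cycles, so sgn(φ) = (−1)^0 and φ is even.

1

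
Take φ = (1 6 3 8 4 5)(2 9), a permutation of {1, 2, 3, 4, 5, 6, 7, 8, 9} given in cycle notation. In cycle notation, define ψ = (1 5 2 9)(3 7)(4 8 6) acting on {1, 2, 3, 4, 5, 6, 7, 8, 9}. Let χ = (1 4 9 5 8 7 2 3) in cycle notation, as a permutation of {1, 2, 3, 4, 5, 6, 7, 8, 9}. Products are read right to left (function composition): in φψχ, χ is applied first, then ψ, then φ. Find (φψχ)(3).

1

Apply the permutations in order: χ(3) = 1, then ψ(1) = 5, then φ(5) = 1. So (φψχ)(3) = 1.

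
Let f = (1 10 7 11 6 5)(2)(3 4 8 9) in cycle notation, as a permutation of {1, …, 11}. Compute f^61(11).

11 lies in the 6-cycle (1 10 7 11 6 5).
Since the cycle has length 6, f^61 acts on it the same as f^1 (61 mod 6 = 1).
Stepping 1 place around the cycle: 11 → 6.

6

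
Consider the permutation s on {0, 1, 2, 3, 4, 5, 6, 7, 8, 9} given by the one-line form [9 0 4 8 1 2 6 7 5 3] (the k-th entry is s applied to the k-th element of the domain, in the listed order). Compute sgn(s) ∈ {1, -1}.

In disjoint-cycle form the cycle lengths are 8, 1, 1.
A cycle of length ℓ contributes ℓ−1 transpositions, so s is a product of 7 transpositions — odd.

-1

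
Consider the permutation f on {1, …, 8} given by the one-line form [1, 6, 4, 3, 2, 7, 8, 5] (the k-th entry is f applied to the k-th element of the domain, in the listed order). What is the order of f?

10

The disjoint-cycle form of f has cycle lengths 5, 2, 1.
The order of f is the least common multiple of its cycle lengths: lcm(5, 2) = 10.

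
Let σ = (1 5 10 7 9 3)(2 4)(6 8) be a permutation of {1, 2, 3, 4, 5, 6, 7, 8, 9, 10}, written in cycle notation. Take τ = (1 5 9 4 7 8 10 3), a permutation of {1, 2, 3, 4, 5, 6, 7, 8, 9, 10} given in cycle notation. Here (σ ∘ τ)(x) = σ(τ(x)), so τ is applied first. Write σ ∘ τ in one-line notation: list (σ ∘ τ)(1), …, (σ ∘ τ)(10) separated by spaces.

(σ ∘ τ)(x) = σ(τ(x)). Computing each image: σ(τ(1)) = σ(5) = 10, σ(τ(2)) = σ(2) = 4, σ(τ(3)) = σ(1) = 5, σ(τ(4)) = σ(7) = 9, σ(τ(5)) = σ(9) = 3, σ(τ(6)) = σ(6) = 8, σ(τ(7)) = σ(8) = 6, σ(τ(8)) = σ(10) = 7, σ(τ(9)) = σ(4) = 2, σ(τ(10)) = σ(3) = 1.
Hence σ ∘ τ = [10 4 5 9 3 8 6 7 2 1].

10 4 5 9 3 8 6 7 2 1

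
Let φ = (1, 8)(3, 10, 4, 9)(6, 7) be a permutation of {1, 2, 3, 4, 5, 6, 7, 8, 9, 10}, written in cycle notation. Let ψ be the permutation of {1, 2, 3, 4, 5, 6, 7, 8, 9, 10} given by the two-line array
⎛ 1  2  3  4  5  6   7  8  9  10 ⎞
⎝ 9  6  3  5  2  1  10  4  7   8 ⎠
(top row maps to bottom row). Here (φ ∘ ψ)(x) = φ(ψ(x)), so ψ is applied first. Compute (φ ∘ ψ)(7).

4

(φ ∘ ψ)(7) = φ(ψ(7)). ψ(7) = 10, then φ(10) = 4. So (φ ∘ ψ)(7) = 4.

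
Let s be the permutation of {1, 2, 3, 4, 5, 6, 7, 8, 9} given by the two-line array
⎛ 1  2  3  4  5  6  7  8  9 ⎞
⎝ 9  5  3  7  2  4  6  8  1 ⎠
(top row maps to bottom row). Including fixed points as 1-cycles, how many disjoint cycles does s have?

The cycle decomposition is (1, 9)(2, 5)(3)(4, 7, 6)(8), which has 5 cycles (counting 1-cycles).

5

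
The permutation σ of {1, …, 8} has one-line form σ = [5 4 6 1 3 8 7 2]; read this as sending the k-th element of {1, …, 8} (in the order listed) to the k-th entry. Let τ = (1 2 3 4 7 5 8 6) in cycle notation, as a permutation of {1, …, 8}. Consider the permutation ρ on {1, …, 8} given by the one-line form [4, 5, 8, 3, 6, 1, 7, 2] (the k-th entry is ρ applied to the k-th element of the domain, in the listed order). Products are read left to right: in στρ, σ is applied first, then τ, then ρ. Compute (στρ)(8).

8

Apply the permutations in order: σ(8) = 2, then τ(2) = 3, then ρ(3) = 8. So (στρ)(8) = 8.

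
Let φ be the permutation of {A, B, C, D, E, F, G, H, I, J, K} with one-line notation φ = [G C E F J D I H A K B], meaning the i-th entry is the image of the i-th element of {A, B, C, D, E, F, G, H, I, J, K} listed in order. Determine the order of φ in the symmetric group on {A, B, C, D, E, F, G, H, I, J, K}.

The disjoint-cycle form of φ has cycle lengths 5, 3, 2, 1.
The order of φ is the least common multiple of its cycle lengths: lcm(5, 3, 2) = 30.

30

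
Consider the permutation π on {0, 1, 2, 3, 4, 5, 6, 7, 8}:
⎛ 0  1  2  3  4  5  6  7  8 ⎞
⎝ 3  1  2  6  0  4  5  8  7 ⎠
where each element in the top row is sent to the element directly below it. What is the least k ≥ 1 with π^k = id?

The disjoint-cycle form of π has cycle lengths 5, 2, 1, 1.
The order is lcm(5, 2) = 10.

10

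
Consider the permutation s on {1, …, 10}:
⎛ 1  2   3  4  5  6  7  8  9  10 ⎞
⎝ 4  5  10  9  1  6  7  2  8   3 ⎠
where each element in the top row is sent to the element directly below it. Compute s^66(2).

Tracing 2 → 5 → … returns to 2 after 6 steps, so 2 lies in a 6-cycle (1 4 9 8 2 5).
On a 6-cycle, s^6 is the identity, so s^66 = s^0 there (66 ≡ 0 mod 6).
So s^66(2) = 2.

2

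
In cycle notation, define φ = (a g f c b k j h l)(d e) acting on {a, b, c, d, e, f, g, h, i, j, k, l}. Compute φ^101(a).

f

a lies in the 9-cycle (a g f c b k j h l).
On a 9-cycle, φ^9 is the identity, so φ^101 = φ^2 there (101 ≡ 2 mod 9).
Stepping 2 places around the cycle: a → g → f.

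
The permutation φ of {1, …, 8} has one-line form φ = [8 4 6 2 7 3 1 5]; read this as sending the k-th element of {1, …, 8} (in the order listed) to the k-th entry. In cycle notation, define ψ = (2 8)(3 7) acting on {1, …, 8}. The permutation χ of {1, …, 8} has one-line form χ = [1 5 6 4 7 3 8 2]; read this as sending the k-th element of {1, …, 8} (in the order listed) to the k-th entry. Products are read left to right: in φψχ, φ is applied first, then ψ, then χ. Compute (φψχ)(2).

(φψχ)(2) = χ(ψ(φ(2))). φ(2) = 4, then ψ(4) = 4, then χ(4) = 4, so the result is 4.

4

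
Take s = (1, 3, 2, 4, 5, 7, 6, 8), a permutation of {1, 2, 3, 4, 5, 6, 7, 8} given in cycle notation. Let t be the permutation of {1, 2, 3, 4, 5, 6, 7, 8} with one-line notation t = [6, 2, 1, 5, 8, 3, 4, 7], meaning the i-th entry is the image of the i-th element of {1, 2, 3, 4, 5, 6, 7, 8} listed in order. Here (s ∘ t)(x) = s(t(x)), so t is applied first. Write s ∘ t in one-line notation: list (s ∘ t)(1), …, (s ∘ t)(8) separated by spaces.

8 4 3 7 1 2 5 6

(s ∘ t)(x) = s(t(x)). Computing each image: s(t(1)) = s(6) = 8, s(t(2)) = s(2) = 4, s(t(3)) = s(1) = 3, s(t(4)) = s(5) = 7, s(t(5)) = s(8) = 1, s(t(6)) = s(3) = 2, s(t(7)) = s(4) = 5, s(t(8)) = s(7) = 6.
Hence s ∘ t = [8 4 3 7 1 2 5 6].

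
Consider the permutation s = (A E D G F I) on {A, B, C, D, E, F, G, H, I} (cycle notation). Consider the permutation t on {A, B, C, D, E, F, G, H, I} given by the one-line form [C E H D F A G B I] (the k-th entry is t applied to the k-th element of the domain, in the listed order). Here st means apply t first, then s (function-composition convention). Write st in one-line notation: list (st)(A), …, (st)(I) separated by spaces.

For each element, apply t then s: A → C → C; B → E → D; C → H → H; D → D → G; E → F → I; F → A → E; G → G → F; H → B → B; I → I → A.
Collecting the images, st = [C D H G I E F B A].

C D H G I E F B A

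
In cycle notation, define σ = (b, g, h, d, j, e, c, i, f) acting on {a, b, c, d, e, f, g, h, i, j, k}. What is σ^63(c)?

c lies in the 9-cycle (b, g, h, d, j, e, c, i, f).
On a 9-cycle, σ^9 is the identity, so σ^63 = σ^0 there (63 ≡ 0 mod 9).
So σ^63(c) = c.

c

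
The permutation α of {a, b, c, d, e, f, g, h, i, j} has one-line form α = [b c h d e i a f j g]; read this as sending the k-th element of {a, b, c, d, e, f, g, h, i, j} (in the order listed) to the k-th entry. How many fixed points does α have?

2

The fixed points (elements with α(x) = x) are {d, e}, so there are 2.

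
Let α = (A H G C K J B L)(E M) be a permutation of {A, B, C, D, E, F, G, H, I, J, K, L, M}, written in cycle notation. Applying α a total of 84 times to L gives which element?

C

L lies in the 8-cycle (A H G C K J B L).
Powers repeat with period 8 on this cycle, and 84 mod 8 = 4, so α^84(L) = α^4(L).
Advancing 4 steps from L: L → A → H → G → C.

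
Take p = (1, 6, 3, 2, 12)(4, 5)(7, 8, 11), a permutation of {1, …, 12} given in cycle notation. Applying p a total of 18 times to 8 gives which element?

8 lies in the 3-cycle (7, 8, 11).
On a 3-cycle, p^3 is the identity, so p^18 = p^0 there (18 ≡ 0 mod 3).
So p^18(8) = 8.

8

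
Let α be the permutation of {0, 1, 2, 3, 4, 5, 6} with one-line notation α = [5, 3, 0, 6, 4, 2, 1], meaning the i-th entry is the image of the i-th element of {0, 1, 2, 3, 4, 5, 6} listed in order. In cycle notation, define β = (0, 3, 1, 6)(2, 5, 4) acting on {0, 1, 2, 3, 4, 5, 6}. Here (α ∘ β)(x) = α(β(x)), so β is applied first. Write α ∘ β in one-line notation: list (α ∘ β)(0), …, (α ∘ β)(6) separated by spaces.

(α ∘ β)(x) = α(β(x)). Computing each image: α(β(0)) = α(3) = 6, α(β(1)) = α(6) = 1, α(β(2)) = α(5) = 2, α(β(3)) = α(1) = 3, α(β(4)) = α(2) = 0, α(β(5)) = α(4) = 4, α(β(6)) = α(0) = 5.
Hence α ∘ β = [6 1 2 3 0 4 5].

6 1 2 3 0 4 5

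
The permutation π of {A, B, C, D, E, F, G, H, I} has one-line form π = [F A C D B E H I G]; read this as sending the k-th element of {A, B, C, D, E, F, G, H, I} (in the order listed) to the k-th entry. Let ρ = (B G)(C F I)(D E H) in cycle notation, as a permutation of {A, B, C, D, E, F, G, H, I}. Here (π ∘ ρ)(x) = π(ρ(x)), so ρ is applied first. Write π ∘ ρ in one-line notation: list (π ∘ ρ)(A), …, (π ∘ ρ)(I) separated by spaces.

F H E B I G A D C

(π ∘ ρ)(x) = π(ρ(x)). Computing each image: π(ρ(A)) = π(A) = F, π(ρ(B)) = π(G) = H, π(ρ(C)) = π(F) = E, π(ρ(D)) = π(E) = B, π(ρ(E)) = π(H) = I, π(ρ(F)) = π(I) = G, π(ρ(G)) = π(B) = A, π(ρ(H)) = π(D) = D, π(ρ(I)) = π(C) = C.
Hence π ∘ ρ = [F H E B I G A D C].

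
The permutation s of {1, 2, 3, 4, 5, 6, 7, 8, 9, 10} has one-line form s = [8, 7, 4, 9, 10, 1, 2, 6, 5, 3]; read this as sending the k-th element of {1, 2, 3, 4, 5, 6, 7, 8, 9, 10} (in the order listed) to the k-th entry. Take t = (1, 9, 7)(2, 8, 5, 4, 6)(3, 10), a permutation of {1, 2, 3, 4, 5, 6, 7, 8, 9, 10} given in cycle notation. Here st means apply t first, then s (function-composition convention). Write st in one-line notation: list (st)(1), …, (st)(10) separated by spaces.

5 6 3 1 9 7 8 10 2 4

(st)(x) = s(t(x)). Computing each image: s(t(1)) = s(9) = 5, s(t(2)) = s(8) = 6, s(t(3)) = s(10) = 3, s(t(4)) = s(6) = 1, s(t(5)) = s(4) = 9, s(t(6)) = s(2) = 7, s(t(7)) = s(1) = 8, s(t(8)) = s(5) = 10, s(t(9)) = s(7) = 2, s(t(10)) = s(3) = 4.
Hence st = [5 6 3 1 9 7 8 10 2 4].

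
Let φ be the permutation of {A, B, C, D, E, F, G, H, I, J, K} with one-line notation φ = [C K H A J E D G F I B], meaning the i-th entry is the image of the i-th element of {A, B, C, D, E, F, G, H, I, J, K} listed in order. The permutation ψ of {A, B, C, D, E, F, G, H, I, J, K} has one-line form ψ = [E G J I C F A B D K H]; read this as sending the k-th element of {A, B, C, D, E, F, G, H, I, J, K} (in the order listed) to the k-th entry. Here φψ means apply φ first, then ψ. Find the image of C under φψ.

φ(C) = H, then ψ(H) = B; composing gives (φψ)(C) = B.

B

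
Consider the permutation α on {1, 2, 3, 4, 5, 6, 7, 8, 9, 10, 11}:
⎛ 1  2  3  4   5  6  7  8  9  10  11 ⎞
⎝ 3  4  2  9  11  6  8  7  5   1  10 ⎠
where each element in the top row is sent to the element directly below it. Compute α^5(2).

10

Tracing 2 → 4 → … returns to 2 after 8 steps, so 2 lies in an 8-cycle (1, 3, 2, 4, 9, 5, 11, 10).
Advancing 5 steps from 2: 2 → 4 → 9 → 5 → 11 → 10.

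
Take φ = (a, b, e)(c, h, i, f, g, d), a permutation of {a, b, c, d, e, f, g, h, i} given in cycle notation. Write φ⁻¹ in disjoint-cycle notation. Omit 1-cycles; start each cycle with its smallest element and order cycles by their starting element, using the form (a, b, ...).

If φ sends a → b within a cycle, φ⁻¹ sends b → a; equivalently, reverse each cycle.
After reversing and putting each cycle's least element first, φ⁻¹ = (a, e, b)(c, d, g, f, i, h).

(a, e, b)(c, d, g, f, i, h)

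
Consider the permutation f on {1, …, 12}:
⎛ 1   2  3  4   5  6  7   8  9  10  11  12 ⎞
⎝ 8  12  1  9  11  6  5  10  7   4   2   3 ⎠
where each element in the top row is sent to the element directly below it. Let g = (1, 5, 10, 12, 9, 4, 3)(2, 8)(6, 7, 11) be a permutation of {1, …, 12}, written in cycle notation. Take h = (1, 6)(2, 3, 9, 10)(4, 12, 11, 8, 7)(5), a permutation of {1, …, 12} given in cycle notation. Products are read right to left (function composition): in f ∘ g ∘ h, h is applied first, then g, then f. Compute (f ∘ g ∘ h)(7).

Chase 7: h(7) = 4; g(4) = 3; f(3) = 1. Hence (f ∘ g ∘ h)(7) = 1.

1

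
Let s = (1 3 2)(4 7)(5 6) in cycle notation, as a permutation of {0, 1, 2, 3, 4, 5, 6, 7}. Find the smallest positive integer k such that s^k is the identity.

6

The disjoint cycles have lengths 3, 2, 2, 1.
The order is lcm(3, 2, 2) = 6.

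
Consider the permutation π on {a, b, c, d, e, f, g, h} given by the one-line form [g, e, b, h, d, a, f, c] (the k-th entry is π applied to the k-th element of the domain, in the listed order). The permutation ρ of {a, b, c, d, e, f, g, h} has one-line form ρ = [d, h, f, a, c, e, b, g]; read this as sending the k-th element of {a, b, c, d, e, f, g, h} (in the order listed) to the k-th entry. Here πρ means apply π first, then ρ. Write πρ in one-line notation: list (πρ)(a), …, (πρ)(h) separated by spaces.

(πρ)(x) = ρ(π(x)). Computing each image: ρ(π(a)) = ρ(g) = b, ρ(π(b)) = ρ(e) = c, ρ(π(c)) = ρ(b) = h, ρ(π(d)) = ρ(h) = g, ρ(π(e)) = ρ(d) = a, ρ(π(f)) = ρ(a) = d, ρ(π(g)) = ρ(f) = e, ρ(π(h)) = ρ(c) = f.
Hence πρ = [b c h g a d e f].

b c h g a d e f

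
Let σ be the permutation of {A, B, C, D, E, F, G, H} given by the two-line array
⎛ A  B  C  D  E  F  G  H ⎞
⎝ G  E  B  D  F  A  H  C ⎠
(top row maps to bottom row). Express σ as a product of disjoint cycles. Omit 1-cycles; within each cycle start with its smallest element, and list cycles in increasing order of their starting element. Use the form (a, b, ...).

(A, G, H, C, B, E, F)

Start at A and follow images: A → G → H → C → B → E → F → A, giving the cycle (A, G, H, C, B, E, F).
Repeating from the next unused element and collecting all non-trivial cycles gives (A, G, H, C, B, E, F).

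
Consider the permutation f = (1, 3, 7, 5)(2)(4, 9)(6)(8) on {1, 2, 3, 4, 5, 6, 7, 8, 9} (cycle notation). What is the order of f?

The cycle type of f is (4, 2, 1, 1, 1).
The order of f is the least common multiple of its cycle lengths: lcm(4, 2) = 4.

4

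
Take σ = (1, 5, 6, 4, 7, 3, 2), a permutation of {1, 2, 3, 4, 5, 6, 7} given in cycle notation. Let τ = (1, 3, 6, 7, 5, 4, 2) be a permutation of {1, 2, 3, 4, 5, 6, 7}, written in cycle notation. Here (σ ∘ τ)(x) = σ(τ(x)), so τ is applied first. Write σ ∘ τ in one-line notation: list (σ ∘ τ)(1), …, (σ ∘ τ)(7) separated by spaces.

2 5 4 1 7 3 6

(σ ∘ τ)(x) = σ(τ(x)). Computing each image: σ(τ(1)) = σ(3) = 2, σ(τ(2)) = σ(1) = 5, σ(τ(3)) = σ(6) = 4, σ(τ(4)) = σ(2) = 1, σ(τ(5)) = σ(4) = 7, σ(τ(6)) = σ(7) = 3, σ(τ(7)) = σ(5) = 6.
Hence σ ∘ τ = [2 5 4 1 7 3 6].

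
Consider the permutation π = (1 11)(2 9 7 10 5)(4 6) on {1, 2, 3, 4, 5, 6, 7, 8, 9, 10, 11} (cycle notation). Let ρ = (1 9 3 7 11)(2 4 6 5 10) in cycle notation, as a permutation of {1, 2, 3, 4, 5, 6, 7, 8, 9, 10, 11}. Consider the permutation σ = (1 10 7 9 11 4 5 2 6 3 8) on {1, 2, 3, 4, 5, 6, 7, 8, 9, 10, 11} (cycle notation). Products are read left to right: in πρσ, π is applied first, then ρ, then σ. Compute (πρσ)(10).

7

(πρσ)(10) = σ(ρ(π(10))). π(10) = 5, then ρ(5) = 10, then σ(10) = 7, so the result is 7.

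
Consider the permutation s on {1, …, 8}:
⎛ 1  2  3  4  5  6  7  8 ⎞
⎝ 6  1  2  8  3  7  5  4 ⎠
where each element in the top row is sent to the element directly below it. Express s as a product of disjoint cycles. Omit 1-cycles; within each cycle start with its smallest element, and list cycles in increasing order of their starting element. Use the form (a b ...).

From 1: 1 → 6 → 7 → 5 → 3 → 2 → 1, closing the cycle (1 6 7 5 3 2).
Repeating from the next unused element and collecting all non-trivial cycles gives (1 6 7 5 3 2)(4 8).

(1 6 7 5 3 2)(4 8)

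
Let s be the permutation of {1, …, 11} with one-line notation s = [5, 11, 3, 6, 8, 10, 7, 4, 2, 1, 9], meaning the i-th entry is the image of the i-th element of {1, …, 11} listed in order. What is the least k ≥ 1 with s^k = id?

Decomposing into disjoint cycles gives cycle lengths 6, 3, 1, 1.
The order is lcm(6, 3) = 6.

6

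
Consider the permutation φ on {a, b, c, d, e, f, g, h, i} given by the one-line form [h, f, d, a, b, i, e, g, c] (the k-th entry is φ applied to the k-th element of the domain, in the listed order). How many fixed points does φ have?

No element satisfies φ(x) = x, so there are 0 fixed points.

0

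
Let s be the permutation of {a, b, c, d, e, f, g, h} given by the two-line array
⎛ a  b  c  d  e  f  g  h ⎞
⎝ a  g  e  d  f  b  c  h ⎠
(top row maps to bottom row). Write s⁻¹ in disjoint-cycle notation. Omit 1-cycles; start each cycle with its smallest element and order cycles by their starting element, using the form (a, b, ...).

(b, f, e, c, g)

First write s in disjoint cycles: (b, g, c, e, f).
Reversing each cycle (and rotating so the smallest element leads) gives s⁻¹ = (b, f, e, c, g).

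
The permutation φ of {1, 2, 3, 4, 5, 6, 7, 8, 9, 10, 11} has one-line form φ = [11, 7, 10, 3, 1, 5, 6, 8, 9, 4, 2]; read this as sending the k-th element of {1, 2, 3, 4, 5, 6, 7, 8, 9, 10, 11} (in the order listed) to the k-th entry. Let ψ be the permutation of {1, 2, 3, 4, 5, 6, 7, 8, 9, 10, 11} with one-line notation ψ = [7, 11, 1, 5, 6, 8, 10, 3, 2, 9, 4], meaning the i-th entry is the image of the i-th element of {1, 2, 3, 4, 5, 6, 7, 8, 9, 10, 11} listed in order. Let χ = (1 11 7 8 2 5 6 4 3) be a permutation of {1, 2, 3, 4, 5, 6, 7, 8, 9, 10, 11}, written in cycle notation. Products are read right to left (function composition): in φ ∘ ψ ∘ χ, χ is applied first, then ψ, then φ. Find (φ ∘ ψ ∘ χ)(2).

5

Apply the permutations in order: χ(2) = 5, then ψ(5) = 6, then φ(6) = 5. So (φ ∘ ψ ∘ χ)(2) = 5.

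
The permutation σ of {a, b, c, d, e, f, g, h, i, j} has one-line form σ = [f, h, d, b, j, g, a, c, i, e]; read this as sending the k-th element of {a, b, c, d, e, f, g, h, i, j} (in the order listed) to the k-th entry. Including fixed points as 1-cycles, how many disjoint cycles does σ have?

4

The cycle decomposition is (a f g)(b h c d)(e j)(i), which has 4 cycles (counting 1-cycles).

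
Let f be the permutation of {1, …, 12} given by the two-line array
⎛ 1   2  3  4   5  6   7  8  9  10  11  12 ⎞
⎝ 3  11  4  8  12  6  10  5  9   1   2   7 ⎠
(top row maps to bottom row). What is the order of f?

8

Decomposing into disjoint cycles gives cycle lengths 8, 2, 1, 1.
Since disjoint cycles commute, ord(f) = lcm(8, 2) = 8.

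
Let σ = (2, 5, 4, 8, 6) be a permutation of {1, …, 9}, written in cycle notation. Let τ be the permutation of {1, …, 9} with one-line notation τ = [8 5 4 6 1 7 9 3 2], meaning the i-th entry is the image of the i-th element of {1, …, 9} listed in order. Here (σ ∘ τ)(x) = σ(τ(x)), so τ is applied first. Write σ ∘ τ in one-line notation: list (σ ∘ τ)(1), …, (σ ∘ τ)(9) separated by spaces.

6 4 8 2 1 7 9 3 5

For each element, apply τ then σ: 1 → 8 → 6; 2 → 5 → 4; 3 → 4 → 8; 4 → 6 → 2; 5 → 1 → 1; 6 → 7 → 7; 7 → 9 → 9; 8 → 3 → 3; 9 → 2 → 5.
Collecting the images, σ ∘ τ = [6 4 8 2 1 7 9 3 5].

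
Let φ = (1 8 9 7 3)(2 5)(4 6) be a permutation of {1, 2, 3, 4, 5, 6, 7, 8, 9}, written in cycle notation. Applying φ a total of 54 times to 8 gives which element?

1

8 lies in the 5-cycle (1 8 9 7 3).
On a 5-cycle, φ^5 is the identity, so φ^54 = φ^4 there (54 ≡ 4 mod 5).
Stepping 4 places around the cycle: 8 → 9 → 7 → 3 → 1.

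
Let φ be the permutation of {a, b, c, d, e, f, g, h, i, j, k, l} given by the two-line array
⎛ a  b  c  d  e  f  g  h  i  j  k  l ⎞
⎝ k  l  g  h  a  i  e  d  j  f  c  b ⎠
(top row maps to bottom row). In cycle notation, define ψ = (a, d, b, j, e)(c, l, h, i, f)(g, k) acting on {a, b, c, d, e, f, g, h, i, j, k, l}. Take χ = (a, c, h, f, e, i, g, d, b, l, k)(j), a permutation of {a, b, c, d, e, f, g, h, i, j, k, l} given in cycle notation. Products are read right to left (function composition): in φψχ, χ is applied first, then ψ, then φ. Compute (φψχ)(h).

Chase h: χ(h) = f; ψ(f) = c; φ(c) = g. Hence (φψχ)(h) = g.

g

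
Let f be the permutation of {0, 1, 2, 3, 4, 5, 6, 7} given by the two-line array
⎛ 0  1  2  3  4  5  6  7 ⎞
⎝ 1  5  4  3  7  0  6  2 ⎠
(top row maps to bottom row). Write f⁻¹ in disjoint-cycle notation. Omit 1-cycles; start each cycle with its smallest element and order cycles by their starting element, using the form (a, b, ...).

The cycle decomposition of f is (0, 1, 5)(2, 4, 7).
The inverse reverses every cycle; in canonical form, f⁻¹ = (0, 5, 1)(2, 7, 4).

(0, 5, 1)(2, 7, 4)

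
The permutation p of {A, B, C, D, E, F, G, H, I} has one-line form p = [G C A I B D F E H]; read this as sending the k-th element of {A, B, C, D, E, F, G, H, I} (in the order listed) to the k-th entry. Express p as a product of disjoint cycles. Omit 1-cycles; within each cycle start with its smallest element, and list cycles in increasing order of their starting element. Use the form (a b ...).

From A: A → G → F → D → I → H → E → B → C → A, closing the cycle (A G F D I H E B C).
Repeating from the next unused element and collecting all non-trivial cycles gives (A G F D I H E B C).

(A G F D I H E B C)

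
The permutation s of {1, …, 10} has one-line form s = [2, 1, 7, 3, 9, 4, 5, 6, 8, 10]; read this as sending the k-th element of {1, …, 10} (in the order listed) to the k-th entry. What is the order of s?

Decomposing into disjoint cycles gives cycle lengths 7, 2, 1.
The order of s is the least common multiple of its cycle lengths: lcm(7, 2) = 14.

14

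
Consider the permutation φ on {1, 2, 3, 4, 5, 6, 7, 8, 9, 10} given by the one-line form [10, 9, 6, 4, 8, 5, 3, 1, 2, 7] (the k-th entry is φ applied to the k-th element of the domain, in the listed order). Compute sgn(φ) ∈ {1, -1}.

In disjoint-cycle form the cycle lengths are 7, 2, 1.
A cycle of length ℓ contributes ℓ−1 transpositions, so φ is a product of 6 + 1 = 7 transpositions — odd.

-1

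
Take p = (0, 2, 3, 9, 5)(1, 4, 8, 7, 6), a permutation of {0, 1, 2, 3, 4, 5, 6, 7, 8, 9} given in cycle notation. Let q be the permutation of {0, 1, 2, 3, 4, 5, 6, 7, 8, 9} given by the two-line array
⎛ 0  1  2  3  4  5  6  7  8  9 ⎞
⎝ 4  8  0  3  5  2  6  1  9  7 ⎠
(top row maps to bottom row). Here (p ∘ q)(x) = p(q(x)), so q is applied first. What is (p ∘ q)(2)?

q(2) = 0, then p(0) = 2; composing gives (p ∘ q)(2) = 2.

2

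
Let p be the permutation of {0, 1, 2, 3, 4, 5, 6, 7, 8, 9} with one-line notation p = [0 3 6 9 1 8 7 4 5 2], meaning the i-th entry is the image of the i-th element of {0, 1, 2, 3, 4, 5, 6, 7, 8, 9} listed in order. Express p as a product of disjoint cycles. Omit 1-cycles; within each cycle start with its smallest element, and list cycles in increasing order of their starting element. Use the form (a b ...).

From 1: 1 → 3 → 9 → 2 → 6 → 7 → 4 → 1, closing the cycle (1 3 9 2 6 7 4).
Continuing from each remaining unvisited element yields (1 3 9 2 6 7 4)(5 8).

(1 3 9 2 6 7 4)(5 8)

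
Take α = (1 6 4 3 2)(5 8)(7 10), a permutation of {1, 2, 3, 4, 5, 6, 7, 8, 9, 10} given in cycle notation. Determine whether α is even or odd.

even

The cycle lengths are 5, 2, 2, 1.
A cycle is odd iff its length is even; α has 2 even-length cycles, so sgn(α) = (−1)^2 and α is even.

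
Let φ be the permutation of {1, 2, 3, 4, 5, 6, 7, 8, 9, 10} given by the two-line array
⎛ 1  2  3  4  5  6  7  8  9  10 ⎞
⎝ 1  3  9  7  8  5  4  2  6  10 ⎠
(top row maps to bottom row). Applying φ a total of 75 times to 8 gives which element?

9

Tracing 8 → 2 → … returns to 8 after 6 steps, so 8 lies in a 6-cycle (2, 3, 9, 6, 5, 8).
Powers repeat with period 6 on this cycle, and 75 mod 6 = 3, so φ^75(8) = φ^3(8).
Stepping 3 places around the cycle: 8 → 2 → 3 → 9.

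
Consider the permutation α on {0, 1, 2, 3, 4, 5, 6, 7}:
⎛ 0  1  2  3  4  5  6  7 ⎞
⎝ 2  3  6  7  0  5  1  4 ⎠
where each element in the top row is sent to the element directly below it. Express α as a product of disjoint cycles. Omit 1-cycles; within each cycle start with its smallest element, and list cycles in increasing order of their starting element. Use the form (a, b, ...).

(0, 2, 6, 1, 3, 7, 4)

Iterating α from 0 gives 0 → 2 → 6 → 1 → 3 → 7 → 4 → 0; that is the 7-cycle (0, 2, 6, 1, 3, 7, 4).
Repeating from the next unused element and collecting all non-trivial cycles gives (0, 2, 6, 1, 3, 7, 4).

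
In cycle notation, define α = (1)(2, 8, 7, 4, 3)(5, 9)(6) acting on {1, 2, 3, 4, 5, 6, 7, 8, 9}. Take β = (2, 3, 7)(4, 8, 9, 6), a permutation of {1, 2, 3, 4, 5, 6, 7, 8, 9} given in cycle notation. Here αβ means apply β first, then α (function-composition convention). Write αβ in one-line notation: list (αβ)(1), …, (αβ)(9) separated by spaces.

1 2 4 7 9 3 8 5 6

(αβ)(x) = α(β(x)). Computing each image: α(β(1)) = α(1) = 1, α(β(2)) = α(3) = 2, α(β(3)) = α(7) = 4, α(β(4)) = α(8) = 7, α(β(5)) = α(5) = 9, α(β(6)) = α(4) = 3, α(β(7)) = α(2) = 8, α(β(8)) = α(9) = 5, α(β(9)) = α(6) = 6.
Hence αβ = [1 2 4 7 9 3 8 5 6].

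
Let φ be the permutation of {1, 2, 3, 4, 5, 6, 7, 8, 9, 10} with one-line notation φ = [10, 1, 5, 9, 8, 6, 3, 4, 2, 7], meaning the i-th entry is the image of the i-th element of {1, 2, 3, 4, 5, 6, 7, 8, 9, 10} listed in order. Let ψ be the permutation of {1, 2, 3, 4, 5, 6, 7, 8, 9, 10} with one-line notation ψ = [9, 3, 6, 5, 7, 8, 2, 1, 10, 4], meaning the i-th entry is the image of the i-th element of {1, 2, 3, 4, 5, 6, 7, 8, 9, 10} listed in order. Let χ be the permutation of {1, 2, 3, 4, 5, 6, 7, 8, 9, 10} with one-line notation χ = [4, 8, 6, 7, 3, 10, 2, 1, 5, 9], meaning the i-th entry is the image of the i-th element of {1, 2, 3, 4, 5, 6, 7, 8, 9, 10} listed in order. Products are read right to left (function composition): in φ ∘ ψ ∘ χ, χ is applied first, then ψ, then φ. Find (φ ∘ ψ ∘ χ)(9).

Chase 9: χ(9) = 5; ψ(5) = 7; φ(7) = 3. Hence (φ ∘ ψ ∘ χ)(9) = 3.

3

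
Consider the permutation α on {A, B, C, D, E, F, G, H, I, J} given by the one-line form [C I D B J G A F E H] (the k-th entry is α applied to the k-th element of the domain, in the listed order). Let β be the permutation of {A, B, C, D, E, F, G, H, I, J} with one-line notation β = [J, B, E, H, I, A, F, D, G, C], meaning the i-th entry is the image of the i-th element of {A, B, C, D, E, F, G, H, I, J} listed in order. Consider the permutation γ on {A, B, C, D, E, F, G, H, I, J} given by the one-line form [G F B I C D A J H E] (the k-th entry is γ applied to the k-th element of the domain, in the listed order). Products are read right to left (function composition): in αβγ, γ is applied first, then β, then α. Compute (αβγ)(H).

(αβγ)(H) = α(β(γ(H))). γ(H) = J, then β(J) = C, then α(C) = D, so the result is D.

D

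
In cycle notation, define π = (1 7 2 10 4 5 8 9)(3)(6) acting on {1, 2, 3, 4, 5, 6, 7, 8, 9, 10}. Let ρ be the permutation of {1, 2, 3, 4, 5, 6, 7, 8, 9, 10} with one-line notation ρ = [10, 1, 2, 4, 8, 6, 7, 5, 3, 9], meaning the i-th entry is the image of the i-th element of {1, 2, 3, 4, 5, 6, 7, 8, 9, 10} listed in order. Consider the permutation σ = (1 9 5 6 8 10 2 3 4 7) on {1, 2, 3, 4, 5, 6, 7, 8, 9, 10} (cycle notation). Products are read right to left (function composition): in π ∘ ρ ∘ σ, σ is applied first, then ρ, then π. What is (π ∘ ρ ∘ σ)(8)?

Apply the permutations in order: σ(8) = 10, then ρ(10) = 9, then π(9) = 1. So (π ∘ ρ ∘ σ)(8) = 1.

1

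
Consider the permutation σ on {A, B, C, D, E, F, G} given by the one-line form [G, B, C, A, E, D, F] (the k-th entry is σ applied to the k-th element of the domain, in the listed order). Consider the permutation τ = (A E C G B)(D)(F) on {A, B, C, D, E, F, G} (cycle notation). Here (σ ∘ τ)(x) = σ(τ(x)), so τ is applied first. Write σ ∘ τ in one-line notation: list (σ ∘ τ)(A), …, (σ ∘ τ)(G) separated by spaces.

E G F A C D B

Chase each element through τ then σ: A → E → E; B → A → G; C → G → F; D → D → A; E → C → C; F → F → D; G → B → B.
So σ ∘ τ in one-line form is E G F A C D B.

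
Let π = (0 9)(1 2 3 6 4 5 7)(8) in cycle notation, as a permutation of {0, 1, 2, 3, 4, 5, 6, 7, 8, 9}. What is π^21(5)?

5

5 lies in the 7-cycle (1 2 3 6 4 5 7).
Since the cycle has length 7, π^21 acts on it the same as π^0 (21 mod 7 = 0).
So π^21(5) = 5.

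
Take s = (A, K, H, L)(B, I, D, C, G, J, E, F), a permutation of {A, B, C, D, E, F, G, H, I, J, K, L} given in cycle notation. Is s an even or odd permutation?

The cycle lengths are 8, 4.
A cycle of length ℓ contributes ℓ−1 transpositions, so s is a product of 7 + 3 = 10 transpositions — even.

even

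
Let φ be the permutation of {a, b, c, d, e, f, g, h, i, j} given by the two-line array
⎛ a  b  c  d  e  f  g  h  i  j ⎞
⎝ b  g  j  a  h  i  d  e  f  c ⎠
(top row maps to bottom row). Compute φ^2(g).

Tracing g → d → … returns to g after 4 steps, so g lies in a 4-cycle (a, b, g, d).
Advancing 2 steps from g: g → d → a.

a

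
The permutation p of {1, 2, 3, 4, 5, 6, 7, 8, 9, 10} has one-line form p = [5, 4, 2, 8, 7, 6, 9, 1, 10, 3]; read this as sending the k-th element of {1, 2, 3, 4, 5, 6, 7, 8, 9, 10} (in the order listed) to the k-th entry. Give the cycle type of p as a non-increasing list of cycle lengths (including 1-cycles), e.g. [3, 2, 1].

The disjoint cycles are (1 5 7 9 10 3 2 4 8)(6), with lengths 9, 1 in non-increasing order.

[9, 1]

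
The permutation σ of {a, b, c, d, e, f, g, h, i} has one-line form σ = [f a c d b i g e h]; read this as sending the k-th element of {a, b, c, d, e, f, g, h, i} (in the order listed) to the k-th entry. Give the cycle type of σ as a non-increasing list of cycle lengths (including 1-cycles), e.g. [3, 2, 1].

The disjoint cycles are (a, f, i, h, e, b)(c)(d)(g), with lengths 6, 1, 1, 1 in non-increasing order.

[6, 1, 1, 1]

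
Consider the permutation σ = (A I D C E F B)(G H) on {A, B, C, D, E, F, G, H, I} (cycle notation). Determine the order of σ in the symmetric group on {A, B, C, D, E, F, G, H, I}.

14

The cycle type of σ is (7, 2).
The order is lcm(7, 2) = 14.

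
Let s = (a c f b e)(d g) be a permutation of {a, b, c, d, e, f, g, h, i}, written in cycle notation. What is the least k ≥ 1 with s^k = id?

10

The disjoint cycles have lengths 5, 2, 1, 1.
The order of s is the least common multiple of its cycle lengths: lcm(5, 2) = 10.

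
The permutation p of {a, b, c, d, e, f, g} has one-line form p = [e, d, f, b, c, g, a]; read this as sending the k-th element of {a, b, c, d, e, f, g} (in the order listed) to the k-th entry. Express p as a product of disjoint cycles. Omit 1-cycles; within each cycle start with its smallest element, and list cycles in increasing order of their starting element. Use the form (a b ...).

(a e c f g)(b d)

From a: a → e → c → f → g → a, closing the cycle (a e c f g).
Repeating from the next unused element and collecting all non-trivial cycles gives (a e c f g)(b d).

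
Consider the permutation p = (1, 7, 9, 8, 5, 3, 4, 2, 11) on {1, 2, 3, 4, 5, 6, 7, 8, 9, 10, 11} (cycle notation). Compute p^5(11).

5

11 lies in the 9-cycle (1, 7, 9, 8, 5, 3, 4, 2, 11).
Advancing 5 steps from 11: 11 → 1 → 7 → 9 → 8 → 5.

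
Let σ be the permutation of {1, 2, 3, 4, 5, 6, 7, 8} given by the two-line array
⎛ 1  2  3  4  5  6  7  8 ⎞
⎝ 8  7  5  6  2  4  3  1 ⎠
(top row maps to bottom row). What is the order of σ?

4

The disjoint-cycle form of σ has cycle lengths 4, 2, 2.
Since disjoint cycles commute, ord(σ) = lcm(4, 2, 2) = 4.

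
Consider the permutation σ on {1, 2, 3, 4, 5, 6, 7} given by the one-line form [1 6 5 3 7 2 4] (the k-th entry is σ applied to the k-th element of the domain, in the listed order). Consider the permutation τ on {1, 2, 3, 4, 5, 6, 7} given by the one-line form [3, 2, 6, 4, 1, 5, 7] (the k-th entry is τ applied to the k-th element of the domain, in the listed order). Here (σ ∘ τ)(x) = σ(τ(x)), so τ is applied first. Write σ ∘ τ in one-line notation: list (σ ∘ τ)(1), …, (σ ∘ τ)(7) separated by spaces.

5 6 2 3 1 7 4

For each element, apply τ then σ: 1 → 3 → 5; 2 → 2 → 6; 3 → 6 → 2; 4 → 4 → 3; 5 → 1 → 1; 6 → 5 → 7; 7 → 7 → 4.
Collecting the images, σ ∘ τ = [5 6 2 3 1 7 4].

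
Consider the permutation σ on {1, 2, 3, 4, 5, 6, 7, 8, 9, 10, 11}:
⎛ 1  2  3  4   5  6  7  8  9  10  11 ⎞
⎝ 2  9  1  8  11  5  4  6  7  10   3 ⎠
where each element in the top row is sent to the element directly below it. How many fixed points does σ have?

The fixed points (elements with σ(x) = x) are {10}, so there is 1.

1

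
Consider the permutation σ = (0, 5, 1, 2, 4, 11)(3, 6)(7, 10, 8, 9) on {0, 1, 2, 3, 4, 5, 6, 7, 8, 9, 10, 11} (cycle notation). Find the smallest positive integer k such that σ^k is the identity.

The disjoint cycles have lengths 6, 4, 2.
Since disjoint cycles commute, ord(σ) = lcm(6, 4, 2) = 12.

12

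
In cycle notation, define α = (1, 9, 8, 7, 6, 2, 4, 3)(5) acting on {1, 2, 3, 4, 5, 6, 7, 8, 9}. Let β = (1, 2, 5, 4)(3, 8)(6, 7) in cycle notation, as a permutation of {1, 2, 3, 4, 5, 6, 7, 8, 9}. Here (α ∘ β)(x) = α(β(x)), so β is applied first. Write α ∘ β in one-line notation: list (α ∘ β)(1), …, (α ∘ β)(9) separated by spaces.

For each element, apply β then α: 1 → 2 → 4; 2 → 5 → 5; 3 → 8 → 7; 4 → 1 → 9; 5 → 4 → 3; 6 → 7 → 6; 7 → 6 → 2; 8 → 3 → 1; 9 → 9 → 8.
Collecting the images, α ∘ β = [4 5 7 9 3 6 2 1 8].

4 5 7 9 3 6 2 1 8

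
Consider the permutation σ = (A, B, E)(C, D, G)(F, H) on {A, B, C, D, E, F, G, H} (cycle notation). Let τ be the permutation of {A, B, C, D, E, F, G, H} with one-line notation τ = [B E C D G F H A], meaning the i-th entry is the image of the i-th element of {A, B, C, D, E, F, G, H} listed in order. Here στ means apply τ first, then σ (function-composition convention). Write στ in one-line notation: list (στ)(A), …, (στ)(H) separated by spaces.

E A D G C H F B

(στ)(x) = σ(τ(x)). Computing each image: σ(τ(A)) = σ(B) = E, σ(τ(B)) = σ(E) = A, σ(τ(C)) = σ(C) = D, σ(τ(D)) = σ(D) = G, σ(τ(E)) = σ(G) = C, σ(τ(F)) = σ(F) = H, σ(τ(G)) = σ(H) = F, σ(τ(H)) = σ(A) = B.
Hence στ = [E A D G C H F B].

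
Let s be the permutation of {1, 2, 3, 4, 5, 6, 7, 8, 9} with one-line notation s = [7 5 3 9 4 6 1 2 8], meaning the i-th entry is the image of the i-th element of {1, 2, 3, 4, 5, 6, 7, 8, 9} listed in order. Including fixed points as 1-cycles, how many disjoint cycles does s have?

4

The cycle decomposition is (1 7)(2 5 4 9 8)(3)(6), which has 4 cycles (counting 1-cycles).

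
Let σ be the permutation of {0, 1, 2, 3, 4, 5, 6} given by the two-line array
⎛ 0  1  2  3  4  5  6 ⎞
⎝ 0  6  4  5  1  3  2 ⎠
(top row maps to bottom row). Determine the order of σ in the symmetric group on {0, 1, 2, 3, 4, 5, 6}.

4

The disjoint-cycle form of σ has cycle lengths 4, 2, 1.
The order of σ is the least common multiple of its cycle lengths: lcm(4, 2) = 4.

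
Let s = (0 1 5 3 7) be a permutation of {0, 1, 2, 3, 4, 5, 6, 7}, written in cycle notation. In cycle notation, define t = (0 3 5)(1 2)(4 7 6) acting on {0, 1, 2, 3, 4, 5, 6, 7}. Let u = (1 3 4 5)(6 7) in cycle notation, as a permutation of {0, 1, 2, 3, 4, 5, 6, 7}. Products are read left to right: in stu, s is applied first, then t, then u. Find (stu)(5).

Apply the permutations in order: s(5) = 3, then t(3) = 5, then u(5) = 1. So (stu)(5) = 1.

1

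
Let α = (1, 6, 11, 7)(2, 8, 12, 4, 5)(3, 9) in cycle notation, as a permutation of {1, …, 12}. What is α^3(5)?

5 lies in the 5-cycle (2, 8, 12, 4, 5).
Advancing 3 steps from 5: 5 → 2 → 8 → 12.

12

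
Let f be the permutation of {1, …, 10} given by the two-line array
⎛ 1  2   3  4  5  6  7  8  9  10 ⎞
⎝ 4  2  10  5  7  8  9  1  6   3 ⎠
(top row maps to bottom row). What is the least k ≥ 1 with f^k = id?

Writing f as disjoint cycles, the cycle lengths are 7, 2, 1.
The order is lcm(7, 2) = 14.

14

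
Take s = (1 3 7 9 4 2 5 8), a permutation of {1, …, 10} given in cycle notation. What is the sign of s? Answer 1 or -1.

-1

The cycle lengths are 8, 1, 1.
A cycle of length ℓ contributes ℓ−1 transpositions, so s is a product of 7 transpositions — odd.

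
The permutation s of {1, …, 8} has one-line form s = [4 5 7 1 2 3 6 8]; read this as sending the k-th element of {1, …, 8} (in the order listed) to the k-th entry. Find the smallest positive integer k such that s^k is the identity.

6

The disjoint-cycle form of s has cycle lengths 3, 2, 2, 1.
The order of s is the least common multiple of its cycle lengths: lcm(3, 2, 2) = 6.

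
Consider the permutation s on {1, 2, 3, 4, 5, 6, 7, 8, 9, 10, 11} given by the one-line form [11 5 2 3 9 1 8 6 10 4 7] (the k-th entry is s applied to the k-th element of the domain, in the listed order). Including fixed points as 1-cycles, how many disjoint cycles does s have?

The cycle decomposition is (1, 11, 7, 8, 6)(2, 5, 9, 10, 4, 3), which has 2 cycles (counting 1-cycles).

2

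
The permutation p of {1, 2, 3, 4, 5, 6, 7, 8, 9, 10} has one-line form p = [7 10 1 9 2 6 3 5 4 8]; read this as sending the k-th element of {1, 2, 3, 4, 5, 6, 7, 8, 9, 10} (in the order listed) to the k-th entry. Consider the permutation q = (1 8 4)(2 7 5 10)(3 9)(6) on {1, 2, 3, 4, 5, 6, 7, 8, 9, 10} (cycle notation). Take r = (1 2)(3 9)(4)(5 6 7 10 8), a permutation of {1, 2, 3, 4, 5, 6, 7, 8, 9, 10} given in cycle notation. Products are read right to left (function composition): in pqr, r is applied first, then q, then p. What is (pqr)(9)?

4

(pqr)(9) = p(q(r(9))). r(9) = 3, then q(3) = 9, then p(9) = 4, so the result is 4.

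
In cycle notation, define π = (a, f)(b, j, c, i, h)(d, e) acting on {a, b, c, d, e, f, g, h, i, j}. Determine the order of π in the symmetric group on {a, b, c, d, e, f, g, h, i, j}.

10

The disjoint cycles have lengths 5, 2, 2, 1.
The order is lcm(5, 2, 2) = 10.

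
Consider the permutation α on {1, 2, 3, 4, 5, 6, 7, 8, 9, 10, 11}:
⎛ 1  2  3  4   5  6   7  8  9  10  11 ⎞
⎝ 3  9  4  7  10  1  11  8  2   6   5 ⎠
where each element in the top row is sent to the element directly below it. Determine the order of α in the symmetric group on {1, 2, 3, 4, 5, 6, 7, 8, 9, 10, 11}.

Decomposing into disjoint cycles gives cycle lengths 8, 2, 1.
The order of α is the least common multiple of its cycle lengths: lcm(8, 2) = 8.

8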